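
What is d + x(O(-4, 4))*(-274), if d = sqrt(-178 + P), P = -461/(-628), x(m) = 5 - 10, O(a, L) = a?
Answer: 1370 + I*sqrt(17477711)/314 ≈ 1370.0 + 13.314*I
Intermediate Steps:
x(m) = -5
P = 461/628 (P = -461*(-1/628) = 461/628 ≈ 0.73408)
d = I*sqrt(17477711)/314 (d = sqrt(-178 + 461/628) = sqrt(-111323/628) = I*sqrt(17477711)/314 ≈ 13.314*I)
d + x(O(-4, 4))*(-274) = I*sqrt(17477711)/314 - 5*(-274) = I*sqrt(17477711)/314 + 1370 = 1370 + I*sqrt(17477711)/314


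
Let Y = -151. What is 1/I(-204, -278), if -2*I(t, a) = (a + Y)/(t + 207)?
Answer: 2/143 ≈ 0.013986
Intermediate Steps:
I(t, a) = -(-151 + a)/(2*(207 + t)) (I(t, a) = -(a - 151)/(2*(t + 207)) = -(-151 + a)/(2*(207 + t)))
1/I(-204, -278) = 1/((151 - 1*(-278))/(2*(207 - 204))) = 1/((1/2)*(151 + 278)/3) = 1/((1/2)*(1/3)*429) = 1/(143/2) = 2/143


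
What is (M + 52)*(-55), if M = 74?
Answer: -6930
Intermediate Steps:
(M + 52)*(-55) = (74 + 52)*(-55) = 126*(-55) = -6930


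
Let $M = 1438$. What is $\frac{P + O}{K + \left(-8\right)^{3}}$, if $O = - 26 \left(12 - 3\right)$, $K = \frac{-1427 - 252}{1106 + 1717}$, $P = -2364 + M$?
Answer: $\frac{654936}{289411} \approx 2.263$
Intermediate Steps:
$P = -926$ ($P = -2364 + 1438 = -926$)
$K = - \frac{1679}{2823} \approx -0.59476$
$O = -234$ ($O = \left(-26\right) 9 = -234$)
$\frac{P + O}{K + \left(-8\right)^{3}} = \frac{-926 - 234}{- \frac{1679}{2823} + \left(-8\right)^{3}} = - \frac{1160}{- \frac{1679}{2823} - 512} = - \frac{1160}{- \frac{1447055}{2823}} = \left(-1160\right) \left(- \frac{2823}{1447055}\right) = \frac{654936}{289411}$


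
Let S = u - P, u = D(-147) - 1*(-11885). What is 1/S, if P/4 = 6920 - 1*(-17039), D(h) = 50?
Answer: -1/83901 ≈ -1.1919e-5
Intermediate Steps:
P = 95836 (P = 4*(6920 - 1*(-17039)) = 4*(6920 + 17039) = 4*23959 = 95836)
u = 11935 (u = 50 - 1*(-11885) = 50 + 11885 = 11935)
S = -83901 (S = 11935 - 1*95836 = 11935 - 95836 = -83901)
1/S = 1/(-83901) = -1/83901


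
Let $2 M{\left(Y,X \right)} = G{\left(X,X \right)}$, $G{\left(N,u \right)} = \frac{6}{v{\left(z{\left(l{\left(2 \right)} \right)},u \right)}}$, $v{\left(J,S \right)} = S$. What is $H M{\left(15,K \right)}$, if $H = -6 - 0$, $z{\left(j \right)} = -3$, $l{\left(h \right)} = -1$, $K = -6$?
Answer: $3$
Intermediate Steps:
$G{\left(N,u \right)} = \frac{6}{u}$
$M{\left(Y,X \right)} = \frac{3}{X}$ ($M{\left(Y,X \right)} = \frac{6 \frac{1}{X}}{2} = \frac{3}{X}$)
$H = -6$ ($H = -6 + 0 = -6$)
$H M{\left(15,K \right)} = - 6 \frac{3}{-6} = - 6 \cdot 3 \left(- \frac{1}{6}\right) = \left(-6\right) \left(- \frac{1}{2}\right) = 3$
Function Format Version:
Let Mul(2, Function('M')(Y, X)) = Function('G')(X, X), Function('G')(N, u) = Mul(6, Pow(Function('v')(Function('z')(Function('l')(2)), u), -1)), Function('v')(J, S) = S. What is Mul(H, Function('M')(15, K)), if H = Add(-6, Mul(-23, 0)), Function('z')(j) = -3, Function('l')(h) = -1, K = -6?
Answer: 3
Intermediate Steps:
Function('G')(N, u) = Mul(6, Pow(u, -1))
Function('M')(Y, X) = Mul(3, Pow(X, -1)) (Function('M')(Y, X) = Mul(Rational(1, 2), Mul(6, Pow(X, -1))) = Mul(3, Pow(X, -1)))
H = -6 (H = Add(-6, 0) = -6)
Mul(H, Function('M')(15, K)) = Mul(-6, Mul(3, Pow(-6, -1))) = Mul(-6, Mul(3, Rational(-1, 6))) = Mul(-6, Rational(-1, 2)) = 3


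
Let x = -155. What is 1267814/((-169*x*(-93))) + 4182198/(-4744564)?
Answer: -8101811793913/5779199210070 ≈ -1.4019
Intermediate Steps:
1267814/((-169*x*(-93))) + 4182198/(-4744564) = 1267814/((-169*(-155)*(-93))) + 4182198/(-4744564) = 1267814/((26195*(-93))) + 4182198*(-1/4744564) = 1267814/(-2436135) - 2091099/2372282 = 1267814*(-1/2436135) - 2091099/2372282 = -1267814/2436135 - 2091099/2372282 = -8101811793913/5779199210070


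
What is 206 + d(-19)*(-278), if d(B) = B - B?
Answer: 206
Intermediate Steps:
d(B) = 0
206 + d(-19)*(-278) = 206 + 0*(-278) = 206 + 0 = 206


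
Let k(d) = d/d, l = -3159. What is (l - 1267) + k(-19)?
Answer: -4425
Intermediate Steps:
k(d) = 1
(l - 1267) + k(-19) = (-3159 - 1267) + 1 = -4426 + 1 = -4425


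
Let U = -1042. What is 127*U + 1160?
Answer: -131174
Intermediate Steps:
127*U + 1160 = 127*(-1042) + 1160 = -132334 + 1160 = -131174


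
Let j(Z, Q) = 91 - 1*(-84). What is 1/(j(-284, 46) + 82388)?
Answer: 1/82563 ≈ 1.2112e-5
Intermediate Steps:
j(Z, Q) = 175 (j(Z, Q) = 91 + 84 = 175)
1/(j(-284, 46) + 82388) = 1/(175 + 82388) = 1/82563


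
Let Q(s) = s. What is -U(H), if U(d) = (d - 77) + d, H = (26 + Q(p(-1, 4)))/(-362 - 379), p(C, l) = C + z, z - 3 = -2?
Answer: 4393/57 ≈ 77.070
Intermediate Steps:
z = 1 (z = 3 - 2 = 1)
p(C, l) = 1 + C (p(C, l) = C + 1 = 1 + C)
H = -2/57 (H = (26 + (1 - 1))/(-362 - 379) = (26 + 0)/(-741) = 26*(-1/741) = -2/57 ≈ -0.035088)
U(d) = -77 + 2*d (U(d) = (-77 + d) + d = -77 + 2*d)
-U(H) = -(-77 + 2*(-2/57)) = -(-77 - 4/57) = -1*(-4393/57) = 4393/57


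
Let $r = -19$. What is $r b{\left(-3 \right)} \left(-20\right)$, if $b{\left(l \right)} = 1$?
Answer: $380$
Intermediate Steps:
$r b{\left(-3 \right)} \left(-20\right) = \left(-19\right) 1 \left(-20\right) = \left(-19\right) \left(-20\right) = 380$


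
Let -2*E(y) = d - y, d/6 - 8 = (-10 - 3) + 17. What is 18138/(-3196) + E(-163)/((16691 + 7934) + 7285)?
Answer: -57915911/10198436 ≈ -5.6789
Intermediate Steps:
d = 72 (d = 48 + 6*((-10 - 3) + 17) = 48 + 6*(-13 + 17) = 48 + 6*4 = 48 + 24 = 72)
E(y) = -36 + y/2 (E(y) = -(72 - y)/2 = -36 + y/2)
18138/(-3196) + E(-163)/((16691 + 7934) + 7285) = 18138/(-3196) + (-36 + (½)*(-163))/((16691 + 7934) + 7285) = 18138*(-1/3196) + (-36 - 163/2)/(24625 + 7285) = -9069/1598 - 235/2/31910 = -9069/1598 - 235/2*1/31910 = -9069/1598 - 47/12764 = -57915911/10198436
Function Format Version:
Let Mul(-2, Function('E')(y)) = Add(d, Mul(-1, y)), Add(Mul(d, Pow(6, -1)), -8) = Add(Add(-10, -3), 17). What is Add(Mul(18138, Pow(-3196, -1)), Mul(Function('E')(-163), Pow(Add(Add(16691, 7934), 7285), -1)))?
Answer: Rational(-57915911, 10198436) ≈ -5.6789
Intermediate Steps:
d = 72 (d = Add(48, Mul(6, Add(Add(-10, -3), 17))) = Add(48, Mul(6, Add(-13, 17))) = Add(48, Mul(6, 4)) = Add(48, 24) = 72)
Function('E')(y) = Add(-36, Mul(Rational(1, 2), y)) (Function('E')(y) = Mul(Rational(-1, 2), Add(72, Mul(-1, y))) = Add(-36, Mul(Rational(1, 2), y)))
Add(Mul(18138, Pow(-3196, -1)), Mul(Function('E')(-163), Pow(Add(Add(16691, 7934), 7285), -1))) = Add(Mul(18138, Pow(-3196, -1)), Mul(Add(-36, Mul(Rational(1, 2), -163)), Pow(Add(Add(16691, 7934), 7285), -1))) = Add(Mul(18138, Rational(-1, 3196)), Mul(Add(-36, Rational(-163, 2)), Pow(Add(24625, 7285), -1))) = Add(Rational(-9069, 1598), Mul(Rational(-235, 2), Pow(31910, -1))) = Add(Rational(-9069, 1598), Mul(Rational(-235, 2), Rational(1, 31910))) = Add(Rational(-9069, 1598), Rational(-47, 12764)) = Rational(-57915911, 10198436)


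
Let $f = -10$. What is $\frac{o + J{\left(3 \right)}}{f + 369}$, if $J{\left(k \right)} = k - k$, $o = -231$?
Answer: $- \frac{231}{359} \approx -0.64345$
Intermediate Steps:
$J{\left(k \right)} = 0$
$\frac{o + J{\left(3 \right)}}{f + 369} = \frac{-231 + 0}{-10 + 369} = - \frac{231}{359}$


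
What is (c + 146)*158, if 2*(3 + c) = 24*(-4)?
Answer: 15010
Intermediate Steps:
c = -51 (c = -3 + (24*(-4))/2 = -3 + (1/2)*(-96) = -3 - 48 = -51)
(c + 146)*158 = (-51 + 146)*158 = 95*158 = 15010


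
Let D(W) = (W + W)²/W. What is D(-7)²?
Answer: 784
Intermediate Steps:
D(W) = 4*W (D(W) = (2*W)²/W = (4*W²)/W = 4*W)
D(-7)² = (4*(-7))² = (-28)² = 784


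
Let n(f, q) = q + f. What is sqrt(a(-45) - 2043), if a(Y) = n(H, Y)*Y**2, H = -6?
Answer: 3*I*sqrt(11702) ≈ 324.53*I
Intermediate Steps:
n(f, q) = f + q
a(Y) = Y**2*(-6 + Y) (a(Y) = (-6 + Y)*Y**2 = Y**2*(-6 + Y))
sqrt(a(-45) - 2043) = sqrt((-45)**2*(-6 - 45) - 2043) = sqrt(2025*(-51) - 2043) = sqrt(-103275 - 2043) = sqrt(-105318) = 3*I*sqrt(11702)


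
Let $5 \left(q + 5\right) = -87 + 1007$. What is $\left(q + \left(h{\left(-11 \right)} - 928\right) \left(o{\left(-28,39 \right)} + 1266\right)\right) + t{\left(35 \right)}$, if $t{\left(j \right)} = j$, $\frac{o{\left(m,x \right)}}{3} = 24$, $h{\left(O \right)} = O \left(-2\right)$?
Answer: $-1212014$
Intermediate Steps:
$h{\left(O \right)} = - 2 O$
$o{\left(m,x \right)} = 72$ ($o{\left(m,x \right)} = 3 \cdot 24 = 72$)
$q = 179$ ($q = -5 + \frac{-87 + 1007}{5} = -5 + \frac{1}{5} \cdot 920 = -5 + 184 = 179$)
$\left(q + \left(h{\left(-11 \right)} - 928\right) \left(o{\left(-28,39 \right)} + 1266\right)\right) + t{\left(35 \right)} = \left(179 + \left(\left(-2\right) \left(-11\right) - 928\right) \left(72 + 1266\right)\right) + 35 = \left(179 + \left(22 - 928\right) 1338\right) + 35 = \left(179 - 1212228\right) + 35 = -1212049 + 35 = -1212014$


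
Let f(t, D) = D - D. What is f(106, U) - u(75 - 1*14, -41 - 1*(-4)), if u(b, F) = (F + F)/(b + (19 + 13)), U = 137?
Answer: 74/93 ≈ 0.79570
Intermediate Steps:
f(t, D) = 0
u(b, F) = 2*F/(32 + b) (u(b, F) = (2*F)/(b + 32) = (2*F)/(32 + b) = 2*F/(32 + b))
f(106, U) - u(75 - 1*14, -41 - 1*(-4)) = 0 - 2*(-41 - 1*(-4))/(32 + (75 - 1*14)) = 0 - 2*(-41 + 4)/(32 + (75 - 14)) = 0 - 2*(-37)/(32 + 61) = 0 - 2*(-37)/93 = 0 - 1*(-74/93) = 0 + 74/93 = 74/93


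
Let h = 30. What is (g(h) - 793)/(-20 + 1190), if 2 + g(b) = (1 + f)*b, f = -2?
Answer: -55/78 ≈ -0.70513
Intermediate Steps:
g(b) = -2 - b (g(b) = -2 + (1 - 2)*b = -2 - b)
(g(h) - 793)/(-20 + 1190) = ((-2 - 1*30) - 793)/(-20 + 1190) = ((-2 - 30) - 793)/1170 = (-32 - 793)*(1/1170) = -825*1/1170 = -55/78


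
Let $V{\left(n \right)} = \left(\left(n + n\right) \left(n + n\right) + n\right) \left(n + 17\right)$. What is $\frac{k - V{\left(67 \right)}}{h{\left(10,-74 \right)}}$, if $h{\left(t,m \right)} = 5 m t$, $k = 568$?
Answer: $\frac{378341}{925} \approx 409.02$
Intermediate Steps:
$h{\left(t,m \right)} = 5 m t$
$V{\left(n \right)} = \left(17 + n\right) \left(n + 4 n^{2}\right)$ ($V{\left(n \right)} = \left(2 n 2 n + n\right) \left(17 + n\right) = \left(4 n^{2} + n\right) \left(17 + n\right) = \left(n + 4 n^{2}\right) \left(17 + n\right) = \left(17 + n\right) \left(n + 4 n^{2}\right)$)
$\frac{k - V{\left(67 \right)}}{h{\left(10,-74 \right)}} = \frac{568 - 67 \left(17 + 4 \cdot 67^{2} + 69 \cdot 67\right)}{5 \left(-74\right) 10} = \frac{568 - 67 \left(17 + 4 \cdot 4489 + 4623\right)}{-3700} = \left(568 - 67 \left(17 + 17956 + 4623\right)\right) \left(- \frac{1}{3700}\right) = \left(568 - 67 \cdot 22596\right) \left(- \frac{1}{3700}\right) = \left(568 - 1513932\right) \left(- \frac{1}{3700}\right) = \left(-1513364\right) \left(- \frac{1}{3700}\right) = \frac{378341}{925}$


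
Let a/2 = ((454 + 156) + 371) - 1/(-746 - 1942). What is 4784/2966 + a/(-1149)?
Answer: -216705355/2290131648 ≈ -0.094626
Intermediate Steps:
a = 2636929/1344 (a = 2*(((454 + 156) + 371) - 1/(-746 - 1942)) = 2*((610 + 371) - 1/(-2688)) = 2*(981 - 1*(-1/2688)) = 2*(981 + 1/2688) = 2*(2636929/2688) = 2636929/1344 ≈ 1962.0)
4784/2966 + a/(-1149) = 4784/2966 + (2636929/1344)/(-1149) = 4784*(1/2966) + (2636929/1344)*(-1/1149) = 2392/1483 - 2636929/1544256 = -216705355/2290131648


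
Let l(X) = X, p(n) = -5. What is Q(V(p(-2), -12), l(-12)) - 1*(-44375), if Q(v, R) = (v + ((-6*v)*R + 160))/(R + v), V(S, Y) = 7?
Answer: 221204/5 ≈ 44241.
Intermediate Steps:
Q(v, R) = (160 + v - 6*R*v)/(R + v) (Q(v, R) = (v + (-6*R*v + 160))/(R + v) = (v + (160 - 6*R*v))/(R + v) = (160 + v - 6*R*v)/(R + v))
Q(V(p(-2), -12), l(-12)) - 1*(-44375) = (160 + 7 - 6*(-12)*7)/(-12 + 7) - 1*(-44375) = (160 + 7 + 504)/(-5) + 44375 = -1/5*671 + 44375 = -671/5 + 44375 = 221204/5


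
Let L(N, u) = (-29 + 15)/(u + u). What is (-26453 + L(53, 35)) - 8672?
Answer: -175626/5 ≈ -35125.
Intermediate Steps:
L(N, u) = -7/u (L(N, u) = -14*1/(2*u) = -7/u)
(-26453 + L(53, 35)) - 8672 = (-26453 - 7/35) - 8672 = (-26453 - 7*1/35) - 8672 = (-26453 - ⅕) - 8672 = -132266/5 - 8672 = -175626/5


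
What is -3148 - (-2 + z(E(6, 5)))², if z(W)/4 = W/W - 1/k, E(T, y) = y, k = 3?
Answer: -28336/9 ≈ -3148.4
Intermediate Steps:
z(W) = 8/3 (z(W) = 4*(W/W - 1/3) = 4*(1 - 1*⅓) = 4*(1 - ⅓) = 4*(⅔) = 8/3)
-3148 - (-2 + z(E(6, 5)))² = -3148 - (-2 + 8/3)² = -3148 - (⅔)² = -3148 - 1*4/9 = -3148 - 4/9 = -28336/9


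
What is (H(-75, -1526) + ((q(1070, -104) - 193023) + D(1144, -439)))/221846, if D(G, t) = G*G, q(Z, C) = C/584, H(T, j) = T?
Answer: 81441561/16194758 ≈ 5.0289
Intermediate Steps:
q(Z, C) = C/584 (q(Z, C) = C*(1/584) = C/584)
D(G, t) = G**2
(H(-75, -1526) + ((q(1070, -104) - 193023) + D(1144, -439)))/221846 = (-75 + (((1/584)*(-104) - 193023) + 1144**2))/221846 = (-75 + ((-13/73 - 193023) + 1308736))*(1/221846) = (-75 + (-14090692/73 + 1308736))*(1/221846) = (-75 + 81447036/73)*(1/221846) = (81441561/73)*(1/221846) = 81441561/16194758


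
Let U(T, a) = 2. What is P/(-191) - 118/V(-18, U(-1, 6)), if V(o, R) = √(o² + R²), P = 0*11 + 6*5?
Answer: -30/191 - 59*√82/82 ≈ -6.6725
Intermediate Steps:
P = 30 (P = 0 + 30 = 30)
V(o, R) = √(R² + o²)
P/(-191) - 118/V(-18, U(-1, 6)) = 30/(-191) - 118/√(2² + (-18)²) = 30*(-1/191) - 118/√(4 + 324) = -30/191 - 118*√82/164 = -30/191 - 59*√82/82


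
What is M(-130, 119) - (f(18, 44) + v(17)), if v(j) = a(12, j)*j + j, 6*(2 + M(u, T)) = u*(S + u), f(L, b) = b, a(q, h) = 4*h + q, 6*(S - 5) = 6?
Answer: 3791/3 ≈ 1263.7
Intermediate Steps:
S = 6 (S = 5 + (⅙)*6 = 5 + 1 = 6)
a(q, h) = q + 4*h
M(u, T) = -2 + u*(6 + u)/6 (M(u, T) = -2 + (u*(6 + u))/6 = -2 + u*(6 + u)/6)
v(j) = j + j*(12 + 4*j) (v(j) = (12 + 4*j)*j + j = j*(12 + 4*j) + j = j + j*(12 + 4*j))
M(-130, 119) - (f(18, 44) + v(17)) = (-2 - 130 + (⅙)*(-130)²) - (44 + 17*(13 + 4*17)) = (-2 - 130 + (⅙)*16900) - (44 + 17*(13 + 68)) = (-2 - 130 + 8450/3) - (44 + 17*81) = 8054/3 - (44 + 1377) = 8054/3 - 1*1421 = 8054/3 - 1421 = 3791/3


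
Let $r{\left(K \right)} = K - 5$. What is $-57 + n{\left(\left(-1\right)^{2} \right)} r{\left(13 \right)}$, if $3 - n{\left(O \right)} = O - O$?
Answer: $-33$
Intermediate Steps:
$r{\left(K \right)} = -5 + K$ ($r{\left(K \right)} = K - 5 = -5 + K$)
$n{\left(O \right)} = 3$ ($n{\left(O \right)} = 3 - \left(O - O\right) = 3 - 0 = 3 + 0 = 3$)
$-57 + n{\left(\left(-1\right)^{2} \right)} r{\left(13 \right)} = -57 + 3 \left(-5 + 13\right) = -57 + 3 \cdot 8 = -57 + 24 = -33$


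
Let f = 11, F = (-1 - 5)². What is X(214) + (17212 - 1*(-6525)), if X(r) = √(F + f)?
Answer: 23737 + √47 ≈ 23744.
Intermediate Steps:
F = 36 (F = (-6)² = 36)
X(r) = √47 (X(r) = √(36 + 11) = √47)
X(214) + (17212 - 1*(-6525)) = √47 + (17212 - 1*(-6525)) = √47 + (17212 + 6525) = √47 + 23737 = 23737 + √47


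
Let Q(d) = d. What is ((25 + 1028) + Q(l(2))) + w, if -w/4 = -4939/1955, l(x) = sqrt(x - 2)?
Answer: 2078371/1955 ≈ 1063.1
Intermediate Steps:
l(x) = sqrt(-2 + x)
w = 19756/1955 (w = -(-19756)/1955 = -4*(-4939/1955) = 19756/1955 ≈ 10.105)
((25 + 1028) + Q(l(2))) + w = ((25 + 1028) + sqrt(-2 + 2)) + 19756/1955 = (1053 + sqrt(0)) + 19756/1955 = (1053 + 0) + 19756/1955 = 1053 + 19756/1955 = 2078371/1955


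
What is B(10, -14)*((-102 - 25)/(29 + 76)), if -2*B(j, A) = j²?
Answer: 1270/21 ≈ 60.476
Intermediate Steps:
B(j, A) = -j²/2
B(10, -14)*((-102 - 25)/(29 + 76)) = (-½*10²)*((-102 - 25)/(29 + 76)) = (-½*100)*(-127/105) = -(-6350)/105 = -50*(-127/105) = 1270/21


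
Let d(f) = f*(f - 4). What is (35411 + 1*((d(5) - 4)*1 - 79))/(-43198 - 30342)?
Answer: -35333/73540 ≈ -0.48046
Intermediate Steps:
d(f) = f*(-4 + f)
(35411 + 1*((d(5) - 4)*1 - 79))/(-43198 - 30342) = (35411 + 1*((5*(-4 + 5) - 4)*1 - 79))/(-43198 - 30342) = (35411 + 1*((5*1 - 4)*1 - 79))/(-73540) = (35411 + 1*((5 - 4)*1 - 79))*(-1/73540) = (35411 + 1*(1*1 - 79))*(-1/73540) = (35411 + 1*(1 - 79))*(-1/73540) = (35411 + 1*(-78))*(-1/73540) = (35411 - 78)*(-1/73540) = 35333*(-1/73540) = -35333/73540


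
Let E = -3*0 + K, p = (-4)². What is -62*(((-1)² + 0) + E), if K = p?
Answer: -1054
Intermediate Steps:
p = 16
K = 16
E = 16 (E = -3*0 + 16 = 0 + 16 = 16)
-62*(((-1)² + 0) + E) = -62*(((-1)² + 0) + 16) = -62*((1 + 0) + 16) = -62*(1 + 16) = -62*17 = -1054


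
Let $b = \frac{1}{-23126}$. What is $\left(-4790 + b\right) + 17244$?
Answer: $\frac{288011203}{23126} \approx 12454.0$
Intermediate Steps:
$b = - \frac{1}{23126} \approx -4.3241 \cdot 10^{-5}$
$\left(-4790 + b\right) + 17244 = \left(-4790 - \frac{1}{23126}\right) + 17244 = - \frac{110773541}{23126} + 17244 = \frac{288011203}{23126}$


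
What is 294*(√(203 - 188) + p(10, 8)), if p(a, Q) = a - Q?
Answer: 588 + 294*√15 ≈ 1726.7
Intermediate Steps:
294*(√(203 - 188) + p(10, 8)) = 294*(√(203 - 188) + (10 - 1*8)) = 294*(√15 + (10 - 8)) = 294*(√15 + 2) = 294*(2 + √15) = 588 + 294*√15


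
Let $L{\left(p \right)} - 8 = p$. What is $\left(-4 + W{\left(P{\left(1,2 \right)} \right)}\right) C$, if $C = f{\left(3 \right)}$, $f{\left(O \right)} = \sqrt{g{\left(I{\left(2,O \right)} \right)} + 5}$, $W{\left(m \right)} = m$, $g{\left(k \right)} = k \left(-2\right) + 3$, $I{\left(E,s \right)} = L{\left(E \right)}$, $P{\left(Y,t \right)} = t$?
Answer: $- 4 i \sqrt{3} \approx - 6.9282 i$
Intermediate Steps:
$L{\left(p \right)} = 8 + p$
$I{\left(E,s \right)} = 8 + E$
$g{\left(k \right)} = 3 - 2 k$ ($g{\left(k \right)} = - 2 k + 3 = 3 - 2 k$)
$f{\left(O \right)} = 2 i \sqrt{3}$ ($f{\left(O \right)} = \sqrt{\left(3 - 2 \left(8 + 2\right)\right) + 5} = \sqrt{\left(3 - 20\right) + 5} = \sqrt{-17 + 5} = \sqrt{-12} = 2 i \sqrt{3}$)
$C = 2 i \sqrt{3} \approx 3.4641 i$
$\left(-4 + W{\left(P{\left(1,2 \right)} \right)}\right) C = \left(-4 + 2\right) 2 i \sqrt{3} = - 2 \cdot 2 i \sqrt{3} = - 4 i \sqrt{3}$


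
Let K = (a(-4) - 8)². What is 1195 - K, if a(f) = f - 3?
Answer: 970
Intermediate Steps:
a(f) = -3 + f
K = 225 (K = ((-3 - 4) - 8)² = (-7 - 8)² = (-15)² = 225)
1195 - K = 1195 - 1*225 = 1195 - 225 = 970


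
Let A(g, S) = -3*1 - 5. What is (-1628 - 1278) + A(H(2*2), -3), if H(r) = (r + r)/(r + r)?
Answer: -2914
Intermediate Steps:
H(r) = 1 (H(r) = (2*r)/((2*r)) = (2*r)*(1/(2*r)) = 1)
A(g, S) = -8 (A(g, S) = -3 - 5 = -8)
(-1628 - 1278) + A(H(2*2), -3) = (-1628 - 1278) - 8 = -2906 - 8 = -2914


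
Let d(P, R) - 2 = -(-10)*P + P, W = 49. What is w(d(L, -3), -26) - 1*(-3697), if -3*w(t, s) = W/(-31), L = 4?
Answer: 343870/93 ≈ 3697.5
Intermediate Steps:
d(P, R) = 2 + 11*P (d(P, R) = 2 + (-(-10)*P + P) = 2 + (10*P + P) = 2 + 11*P)
w(t, s) = 49/93 (w(t, s) = -49/(3*(-31)) = -49*(-1)/(3*31) = -1/3*(-49/31) = 49/93)
w(d(L, -3), -26) - 1*(-3697) = 49/93 - 1*(-3697) = 49/93 + 3697 = 343870/93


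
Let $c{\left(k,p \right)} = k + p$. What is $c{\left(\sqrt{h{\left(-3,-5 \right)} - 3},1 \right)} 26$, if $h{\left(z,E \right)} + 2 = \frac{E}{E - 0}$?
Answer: $26 + 52 i \approx 26.0 + 52.0 i$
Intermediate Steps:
$h{\left(z,E \right)} = -1$ ($h{\left(z,E \right)} = -2 + \frac{E}{E - 0} = -2 + \frac{E}{E + 0} = -2 + \frac{E}{E} = -2 + 1 = -1$)
$c{\left(\sqrt{h{\left(-3,-5 \right)} - 3},1 \right)} 26 = \left(\sqrt{-1 - 3} + 1\right) 26 = \left(\sqrt{-4} + 1\right) 26 = \left(2 i + 1\right) 26 = \left(1 + 2 i\right) 26 = 26 + 52 i$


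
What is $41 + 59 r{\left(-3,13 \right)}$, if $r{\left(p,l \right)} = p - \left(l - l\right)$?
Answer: $-136$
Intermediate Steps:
$r{\left(p,l \right)} = p$ ($r{\left(p,l \right)} = p - 0 = p + 0 = p$)
$41 + 59 r{\left(-3,13 \right)} = 41 + 59 \left(-3\right) = 41 - 177 = -136$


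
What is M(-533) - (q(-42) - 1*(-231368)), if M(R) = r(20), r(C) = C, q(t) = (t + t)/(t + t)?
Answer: -231349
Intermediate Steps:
q(t) = 1 (q(t) = (2*t)/((2*t)) = (2*t)*(1/(2*t)) = 1)
M(R) = 20
M(-533) - (q(-42) - 1*(-231368)) = 20 - (1 - 1*(-231368)) = 20 - (1 + 231368) = 20 - 1*231369 = 20 - 231369 = -231349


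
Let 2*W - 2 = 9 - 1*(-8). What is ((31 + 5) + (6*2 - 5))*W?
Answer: 817/2 ≈ 408.50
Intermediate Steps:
W = 19/2 (W = 1 + (9 - 1*(-8))/2 = 1 + (9 + 8)/2 = 1 + (½)*17 = 1 + 17/2 = 19/2 ≈ 9.5000)
((31 + 5) + (6*2 - 5))*W = ((31 + 5) + (6*2 - 5))*(19/2) = (36 + (12 - 5))*(19/2) = (36 + 7)*(19/2) = 43*(19/2) = 817/2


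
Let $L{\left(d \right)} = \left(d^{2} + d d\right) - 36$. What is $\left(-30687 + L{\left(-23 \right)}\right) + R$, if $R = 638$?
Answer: $-29027$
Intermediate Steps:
$L{\left(d \right)} = -36 + 2 d^{2}$ ($L{\left(d \right)} = \left(d^{2} + d^{2}\right) - 36 = 2 d^{2} - 36 = -36 + 2 d^{2}$)
$\left(-30687 + L{\left(-23 \right)}\right) + R = \left(-30687 - \left(36 - 2 \left(-23\right)^{2}\right)\right) + 638 = \left(-30687 + \left(-36 + 2 \cdot 529\right)\right) + 638 = \left(-30687 + \left(-36 + 1058\right)\right) + 638 = \left(-30687 + 1022\right) + 638 = -29665 + 638 = -29027$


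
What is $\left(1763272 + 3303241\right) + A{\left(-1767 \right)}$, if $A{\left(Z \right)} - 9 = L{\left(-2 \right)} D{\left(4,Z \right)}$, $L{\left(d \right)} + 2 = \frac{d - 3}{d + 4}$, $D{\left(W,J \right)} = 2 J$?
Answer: $5082425$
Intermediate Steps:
$L{\left(d \right)} = -2 + \frac{-3 + d}{4 + d}$ ($L{\left(d \right)} = -2 + \frac{d - 3}{d + 4} = -2 + \frac{-3 + d}{4 + d}$)
$A{\left(Z \right)} = 9 - 9 Z$ ($A{\left(Z \right)} = 9 + \frac{-11 - -2}{4 - 2} \cdot 2 Z = 9 + \frac{-11 + 2}{2} \cdot 2 Z = 9 + \frac{1}{2} \left(-9\right) 2 Z = 9 - \frac{9 \cdot 2 Z}{2} = 9 - 9 Z$)
$\left(1763272 + 3303241\right) + A{\left(-1767 \right)} = \left(1763272 + 3303241\right) + \left(9 - -15903\right) = 5066513 + \left(9 + 15903\right) = 5066513 + 15912 = 5082425$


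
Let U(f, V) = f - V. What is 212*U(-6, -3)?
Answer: -636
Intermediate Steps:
212*U(-6, -3) = 212*(-6 - 1*(-3)) = 212*(-6 + 3) = 212*(-3) = -636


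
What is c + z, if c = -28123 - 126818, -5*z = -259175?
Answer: -103106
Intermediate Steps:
z = 51835 (z = -1/5*(-259175) = 51835)
c = -154941
c + z = -154941 + 51835 = -103106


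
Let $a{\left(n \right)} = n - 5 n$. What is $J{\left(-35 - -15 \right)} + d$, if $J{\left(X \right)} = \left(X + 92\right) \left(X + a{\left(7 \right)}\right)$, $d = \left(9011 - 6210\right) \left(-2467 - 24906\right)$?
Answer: $-76675229$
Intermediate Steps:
$d = -76671773$ ($d = 2801 \left(-27373\right) = -76671773$)
$a{\left(n \right)} = - 4 n$
$J{\left(X \right)} = \left(-28 + X\right) \left(92 + X\right)$ ($J{\left(X \right)} = \left(X + 92\right) \left(X - 28\right) = \left(92 + X\right) \left(X - 28\right) = \left(92 + X\right) \left(-28 + X\right) = \left(-28 + X\right) \left(92 + X\right)$)
$J{\left(-35 - -15 \right)} + d = \left(-2576 + \left(-35 - -15\right)^{2} + 64 \left(-35 - -15\right)\right) - 76671773 = \left(-2576 + \left(-35 + 15\right)^{2} + 64 \left(-35 + 15\right)\right) - 76671773 = \left(-2576 + \left(-20\right)^{2} + 64 \left(-20\right)\right) - 76671773 = \left(-2576 + 400 - 1280\right) - 76671773 = -3456 - 76671773 = -76675229$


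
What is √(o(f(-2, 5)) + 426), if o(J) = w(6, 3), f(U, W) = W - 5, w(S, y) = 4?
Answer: √430 ≈ 20.736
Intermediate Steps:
f(U, W) = -5 + W
o(J) = 4
√(o(f(-2, 5)) + 426) = √(4 + 426) = √430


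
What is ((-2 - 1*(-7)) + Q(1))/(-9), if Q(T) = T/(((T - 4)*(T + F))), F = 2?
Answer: -44/81 ≈ -0.54321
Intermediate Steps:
Q(T) = T/((-4 + T)*(2 + T)) (Q(T) = T/(((T - 4)*(T + 2))) = T/(((-4 + T)*(2 + T))) = T*(1/((-4 + T)*(2 + T))) = T/((-4 + T)*(2 + T)))
((-2 - 1*(-7)) + Q(1))/(-9) = ((-2 - 1*(-7)) + 1/(-8 + 1**2 - 2*1))/(-9) = ((-2 + 7) + 1/(-8 + 1 - 2))*(-1/9) = (5 + 1/(-9))*(-1/9) = (5 + 1*(-1/9))*(-1/9) = (5 - 1/9)*(-1/9) = (44/9)*(-1/9) = -44/81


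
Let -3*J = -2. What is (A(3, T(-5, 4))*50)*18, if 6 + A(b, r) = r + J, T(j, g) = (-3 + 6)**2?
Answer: 3300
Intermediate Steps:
J = 2/3 (J = -1/3*(-2) = 2/3 ≈ 0.66667)
T(j, g) = 9 (T(j, g) = 3**2 = 9)
A(b, r) = -16/3 + r (A(b, r) = -6 + (r + 2/3) = -6 + (2/3 + r) = -16/3 + r)
(A(3, T(-5, 4))*50)*18 = ((-16/3 + 9)*50)*18 = ((11/3)*50)*18 = (550/3)*18 = 3300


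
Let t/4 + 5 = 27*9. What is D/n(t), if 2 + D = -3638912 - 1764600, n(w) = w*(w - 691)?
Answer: -2701757/124236 ≈ -21.747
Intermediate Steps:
t = 952 (t = -20 + 4*(27*9) = -20 + 4*243 = -20 + 972 = 952)
n(w) = w*(-691 + w)
D = -5403514 (D = -2 + (-3638912 - 1764600) = -2 - 5403512 = -5403514)
D/n(t) = -5403514*1/(952*(-691 + 952)) = -5403514/(952*261) = -5403514/248472 = -5403514*1/248472 = -2701757/124236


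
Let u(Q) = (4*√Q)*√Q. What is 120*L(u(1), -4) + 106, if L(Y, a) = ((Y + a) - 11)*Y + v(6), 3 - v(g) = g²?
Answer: -9134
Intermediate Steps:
v(g) = 3 - g²
u(Q) = 4*Q
L(Y, a) = -33 + Y*(-11 + Y + a) (L(Y, a) = ((Y + a) - 11)*Y + (3 - 1*6²) = (-11 + Y + a)*Y + (3 - 1*36) = Y*(-11 + Y + a) + (3 - 36) = Y*(-11 + Y + a) - 33 = -33 + Y*(-11 + Y + a))
120*L(u(1), -4) + 106 = 120*(-33 + (4*1)² - 44 + (4*1)*(-4)) + 106 = 120*(-33 + 4² - 11*4 + 4*(-4)) + 106 = 120*(-33 + 16 - 44 - 16) + 106 = 120*(-77) + 106 = -9240 + 106 = -9134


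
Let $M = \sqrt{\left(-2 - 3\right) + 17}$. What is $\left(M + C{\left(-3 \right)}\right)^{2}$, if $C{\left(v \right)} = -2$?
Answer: $16 - 8 \sqrt{3} \approx 2.1436$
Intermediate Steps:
$M = 2 \sqrt{3}$ ($M = \sqrt{\left(-2 - 3\right) + 17} = \sqrt{-5 + 17} = \sqrt{12} = 2 \sqrt{3} \approx 3.4641$)
$\left(M + C{\left(-3 \right)}\right)^{2} = \left(2 \sqrt{3} - 2\right)^{2} = \left(-2 + 2 \sqrt{3}\right)^{2}$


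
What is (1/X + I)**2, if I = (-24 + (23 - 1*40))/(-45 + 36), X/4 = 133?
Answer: 476156041/22924944 ≈ 20.770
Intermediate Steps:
X = 532 (X = 4*133 = 532)
I = 41/9 (I = (-24 + (23 - 40))/(-9) = (-24 - 17)*(-1/9) = -41*(-1/9) = 41/9 ≈ 4.5556)
(1/X + I)**2 = (1/532 + 41/9)**2 = (21821/4788)**2 = 476156041/22924944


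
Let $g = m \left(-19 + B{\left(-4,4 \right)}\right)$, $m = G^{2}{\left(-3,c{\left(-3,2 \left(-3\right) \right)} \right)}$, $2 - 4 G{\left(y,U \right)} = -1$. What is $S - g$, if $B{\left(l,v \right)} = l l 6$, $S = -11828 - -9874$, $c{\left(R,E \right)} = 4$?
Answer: $- \frac{31957}{16} \approx -1997.3$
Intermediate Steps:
$G{\left(y,U \right)} = \frac{3}{4}$ ($G{\left(y,U \right)} = \frac{1}{2} - - \frac{1}{4} = \frac{1}{2} + \frac{1}{4} = \frac{3}{4}$)
$S = -1954$ ($S = -11828 + 9874 = -1954$)
$B{\left(l,v \right)} = 6 l^{2}$ ($B{\left(l,v \right)} = l^{2} \cdot 6 = 6 l^{2}$)
$m = \frac{9}{16}$ ($m = \left(\frac{3}{4}\right)^{2} = \frac{9}{16} \approx 0.5625$)
$g = \frac{693}{16}$ ($g = \frac{9 \left(-19 + 6 \left(-4\right)^{2}\right)}{16} = \frac{9 \left(-19 + 6 \cdot 16\right)}{16} = \frac{9 \left(-19 + 96\right)}{16} = \frac{9}{16} \cdot 77 = \frac{693}{16} \approx 43.313$)
$S - g = -1954 - \frac{693}{16} = - \frac{31957}{16}$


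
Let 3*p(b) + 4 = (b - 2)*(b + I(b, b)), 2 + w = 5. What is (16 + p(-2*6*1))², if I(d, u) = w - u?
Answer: 4/9 ≈ 0.44444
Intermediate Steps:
w = 3 (w = -2 + 5 = 3)
I(d, u) = 3 - u
p(b) = -10/3 + b (p(b) = -4/3 + ((b - 2)*(b + (3 - b)))/3 = -4/3 + ((-2 + b)*3)/3 = -4/3 + (-6 + 3*b)/3 = -4/3 + (-2 + b) = -10/3 + b)
(16 + p(-2*6*1))² = (16 + (-10/3 - 2*6*1))² = (16 + (-10/3 - 12*1))² = (16 + (-10/3 - 12))² = (16 - 46/3)² = (⅔)² = 4/9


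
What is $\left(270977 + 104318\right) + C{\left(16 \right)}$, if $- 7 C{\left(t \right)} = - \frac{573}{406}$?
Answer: $\frac{1066588963}{2842} \approx 3.753 \cdot 10^{5}$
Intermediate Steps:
$C{\left(t \right)} = \frac{573}{2842}$ ($C{\left(t \right)} = - \frac{\left(-573\right) \frac{1}{406}}{7} = \left(- \frac{1}{7}\right) \left(- \frac{573}{406}\right) = \frac{573}{2842}$)
$\left(270977 + 104318\right) + C{\left(16 \right)} = \left(270977 + 104318\right) + \frac{573}{2842} = 375295 + \frac{573}{2842} = \frac{1066588963}{2842}$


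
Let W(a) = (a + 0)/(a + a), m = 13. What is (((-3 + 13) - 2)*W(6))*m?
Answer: 52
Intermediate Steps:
W(a) = ½ (W(a) = a/((2*a)) = a*(1/(2*a)) = ½)
(((-3 + 13) - 2)*W(6))*m = (((-3 + 13) - 2)*(½))*13 = ((10 - 2)*(½))*13 = (8*(½))*13 = 4*13 = 52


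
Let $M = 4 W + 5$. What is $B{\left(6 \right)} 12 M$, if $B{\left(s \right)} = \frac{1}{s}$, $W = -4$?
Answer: $-22$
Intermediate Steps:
$M = -11$ ($M = 4 \left(-4\right) + 5 = -16 + 5 = -11$)
$B{\left(6 \right)} 12 M = \frac{1}{6} \cdot 12 \left(-11\right) = 2 \left(-11\right) = -22$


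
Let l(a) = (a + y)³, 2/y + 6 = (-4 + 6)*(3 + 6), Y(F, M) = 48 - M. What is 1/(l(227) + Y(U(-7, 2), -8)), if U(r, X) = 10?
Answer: 216/2532151243 ≈ 8.5303e-8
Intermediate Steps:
y = ⅙ (y = 2/(-6 + (-4 + 6)*(3 + 6)) = 2/(-6 + 2*9) = 2/(-6 + 18) = 2/12 = 2*(1/12) = ⅙ ≈ 0.16667)
l(a) = (⅙ + a)³ (l(a) = (a + ⅙)³ = (⅙ + a)³)
1/(l(227) + Y(U(-7, 2), -8)) = 1/((1 + 6*227)³/216 + (48 - 1*(-8))) = 1/((1 + 1362)³/216 + (48 + 8)) = 1/((1/216)*1363³ + 56) = 1/((1/216)*2532139147 + 56) = 1/(2532139147/216 + 56) = 1/(2532151243/216) = 216/2532151243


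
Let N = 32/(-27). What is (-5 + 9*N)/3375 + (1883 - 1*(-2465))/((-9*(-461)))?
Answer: 4869833/4667625 ≈ 1.0433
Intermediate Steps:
N = -32/27 (N = 32*(-1/27) = -32/27 ≈ -1.1852)
(-5 + 9*N)/3375 + (1883 - 1*(-2465))/((-9*(-461))) = (-5 + 9*(-32/27))/3375 + (1883 - 1*(-2465))/((-9*(-461))) = (-5 - 32/3)*(1/3375) + (1883 + 2465)/4149 = -47/3*1/3375 + 4348*(1/4149) = -47/10125 + 4348/4149 = 4869833/4667625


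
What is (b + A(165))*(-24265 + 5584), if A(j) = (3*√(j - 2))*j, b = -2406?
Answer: 44946486 - 9247095*√163 ≈ -7.3113e+7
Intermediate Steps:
A(j) = 3*j*√(-2 + j) (A(j) = (3*√(-2 + j))*j = 3*j*√(-2 + j))
(b + A(165))*(-24265 + 5584) = (-2406 + 3*165*√(-2 + 165))*(-24265 + 5584) = (-2406 + 3*165*√163)*(-18681) = (-2406 + 495*√163)*(-18681) = 44946486 - 9247095*√163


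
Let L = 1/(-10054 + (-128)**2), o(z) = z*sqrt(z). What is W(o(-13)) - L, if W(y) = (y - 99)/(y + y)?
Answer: 1582/3165 - 99*I*sqrt(13)/338 ≈ 0.49984 - 1.0561*I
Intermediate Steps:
o(z) = z**(3/2)
L = 1/6330 (L = 1/(-10054 + 16384) = 1/6330 ≈ 0.00015798)
W(y) = (-99 + y)/(2*y) (W(y) = (-99 + y)/((2*y)) = (-99 + y)*(1/(2*y)) = (-99 + y)/(2*y))
W(o(-13)) - L = (-99 + (-13)**(3/2))/(2*((-13)**(3/2))) - 1*1/6330 = (-99 - 13*I*sqrt(13))/(2*((-13*I*sqrt(13)))) - 1/6330 = (I*sqrt(13)/169)*(-99 - 13*I*sqrt(13))/2 - 1/6330 = I*sqrt(13)*(-99 - 13*I*sqrt(13))/338 - 1/6330 = -1/6330 + I*sqrt(13)*(-99 - 13*I*sqrt(13))/338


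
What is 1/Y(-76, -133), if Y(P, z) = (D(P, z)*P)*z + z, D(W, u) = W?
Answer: -1/768341 ≈ -1.3015e-6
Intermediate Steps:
Y(P, z) = z + z*P**2 (Y(P, z) = (P*P)*z + z = P**2*z + z = z*P**2 + z = z + z*P**2)
1/Y(-76, -133) = 1/(-133*(1 + (-76)**2)) = 1/(-133*(1 + 5776)) = 1/(-133*5777) = 1/(-768341) = -1/768341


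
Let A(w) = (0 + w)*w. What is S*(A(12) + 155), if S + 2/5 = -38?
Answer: -57408/5 ≈ -11482.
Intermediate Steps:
S = -192/5 (S = -2/5 - 38 = -192/5 ≈ -38.400)
A(w) = w**2 (A(w) = w*w = w**2)
S*(A(12) + 155) = -192*(12**2 + 155)/5 = -192*(144 + 155)/5 = -192/5*299 = -57408/5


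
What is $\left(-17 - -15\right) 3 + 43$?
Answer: $37$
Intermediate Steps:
$\left(-17 - -15\right) 3 + 43 = \left(-17 + 15\right) 3 + 43 = \left(-2\right) 3 + 43 = -6 + 43 = 37$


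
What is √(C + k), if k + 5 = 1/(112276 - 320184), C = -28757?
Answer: 7*I*√6343156287681/103954 ≈ 169.59*I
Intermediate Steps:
k = -1039541/207908 (k = -5 + 1/(112276 - 320184) = -5 + 1/(-207908) = -5 - 1/207908 = -1039541/207908 ≈ -5.0000)
√(C + k) = √(-28757 - 1039541/207908) = √(-5979849897/207908) = 7*I*√6343156287681/103954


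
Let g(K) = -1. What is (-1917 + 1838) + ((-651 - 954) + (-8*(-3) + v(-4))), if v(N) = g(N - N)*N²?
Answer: -1676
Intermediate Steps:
v(N) = -N²
(-1917 + 1838) + ((-651 - 954) + (-8*(-3) + v(-4))) = (-1917 + 1838) + ((-651 - 954) + (-8*(-3) - 1*(-4)²)) = -79 + (-1605 + (24 - 1*16)) = -79 + (-1605 + (24 - 16)) = -79 + (-1605 + 8) = -79 - 1597 = -1676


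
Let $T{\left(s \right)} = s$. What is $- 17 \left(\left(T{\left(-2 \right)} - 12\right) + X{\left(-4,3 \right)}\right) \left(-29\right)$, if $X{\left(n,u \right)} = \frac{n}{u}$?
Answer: $- \frac{22678}{3} \approx -7559.3$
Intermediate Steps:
$- 17 \left(\left(T{\left(-2 \right)} - 12\right) + X{\left(-4,3 \right)}\right) \left(-29\right) = - 17 \left(\left(-2 - 12\right) - \frac{4}{3}\right) \left(-29\right) = - 17 \left(-14 - \frac{4}{3}\right) \left(-29\right) = \left(-17\right) \left(- \frac{46}{3}\right) \left(-29\right) = \frac{782}{3} \left(-29\right) = - \frac{22678}{3}$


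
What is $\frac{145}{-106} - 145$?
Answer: $- \frac{15515}{106} \approx -146.37$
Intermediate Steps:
$\frac{145}{-106} - 145 = 145 \left(- \frac{1}{106}\right) - 145 = - \frac{145}{106} - 145 = - \frac{15515}{106}$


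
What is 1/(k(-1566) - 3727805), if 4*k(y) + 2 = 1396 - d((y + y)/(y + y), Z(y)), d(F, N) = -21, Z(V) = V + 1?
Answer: -4/14909805 ≈ -2.6828e-7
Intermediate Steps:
Z(V) = 1 + V
k(y) = 1415/4 (k(y) = -½ + (1396 - 1*(-21))/4 = -½ + (1396 + 21)/4 = -½ + (¼)*1417 = -½ + 1417/4 = 1415/4)
1/(k(-1566) - 3727805) = 1/(1415/4 - 3727805) = 1/(-14909805/4) = -4/14909805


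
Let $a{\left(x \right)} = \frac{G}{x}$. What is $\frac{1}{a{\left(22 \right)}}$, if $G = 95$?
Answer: $\frac{22}{95} \approx 0.23158$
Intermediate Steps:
$a{\left(x \right)} = \frac{95}{x}$
$\frac{1}{a{\left(22 \right)}} = \frac{1}{95 \cdot \frac{1}{22}} = \frac{1}{\frac{95}{22}} = \frac{22}{95}$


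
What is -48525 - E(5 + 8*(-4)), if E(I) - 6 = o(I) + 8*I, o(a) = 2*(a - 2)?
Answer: -48257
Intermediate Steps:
o(a) = -4 + 2*a (o(a) = 2*(-2 + a) = -4 + 2*a)
E(I) = 2 + 10*I (E(I) = 6 + ((-4 + 2*I) + 8*I) = 6 + (-4 + 10*I) = 2 + 10*I)
-48525 - E(5 + 8*(-4)) = -48525 - (2 + 10*(5 + 8*(-4))) = -48525 - (2 + 10*(5 - 32)) = -48525 - (2 + 10*(-27)) = -48525 - (2 - 270) = -48525 - 1*(-268) = -48525 + 268 = -48257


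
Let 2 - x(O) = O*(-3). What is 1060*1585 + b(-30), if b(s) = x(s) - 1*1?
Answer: 1680011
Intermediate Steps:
x(O) = 2 + 3*O (x(O) = 2 - O*(-3) = 2 - (-3)*O = 2 + 3*O)
b(s) = 1 + 3*s (b(s) = (2 + 3*s) - 1*1 = (2 + 3*s) - 1 = 1 + 3*s)
1060*1585 + b(-30) = 1060*1585 + (1 + 3*(-30)) = 1680100 + (1 - 90) = 1680100 - 89 = 1680011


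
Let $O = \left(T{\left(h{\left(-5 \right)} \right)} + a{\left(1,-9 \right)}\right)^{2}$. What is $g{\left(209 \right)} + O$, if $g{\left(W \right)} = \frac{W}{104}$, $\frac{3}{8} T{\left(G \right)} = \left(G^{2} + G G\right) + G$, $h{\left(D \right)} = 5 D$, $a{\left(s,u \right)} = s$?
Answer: $\frac{9994278017}{936} \approx 1.0678 \cdot 10^{7}$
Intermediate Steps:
$T{\left(G \right)} = \frac{8 G}{3} + \frac{16 G^{2}}{3}$ ($T{\left(G \right)} = \frac{8 \left(\left(G^{2} + G G\right) + G\right)}{3} = \frac{8 \left(\left(G^{2} + G^{2}\right) + G\right)}{3} = \frac{8 \left(2 G^{2} + G\right)}{3} = \frac{8 \left(G + 2 G^{2}\right)}{3} = \frac{8 G}{3} + \frac{16 G^{2}}{3}$)
$g{\left(W \right)} = \frac{W}{104}$ ($g{\left(W \right)} = W \frac{1}{104} = \frac{W}{104}$)
$O = \frac{96098809}{9}$ ($O = \left(\frac{8 \cdot 5 \left(-5\right) \left(1 + 2 \cdot 5 \left(-5\right)\right)}{3} + 1\right)^{2} = \left(\frac{8}{3} \left(-25\right) \left(1 + 2 \left(-25\right)\right) + 1\right)^{2} = \left(\frac{8}{3} \left(-25\right) \left(1 - 50\right) + 1\right)^{2} = \left(\frac{8}{3} \left(-25\right) \left(-49\right) + 1\right)^{2} = \left(\frac{9800}{3} + 1\right)^{2} = \left(\frac{9803}{3}\right)^{2} = \frac{96098809}{9} \approx 1.0678 \cdot 10^{7}$)
$g{\left(209 \right)} + O = \frac{1}{104} \cdot 209 + \frac{96098809}{9} = \frac{209}{104} + \frac{96098809}{9} = \frac{9994278017}{936}$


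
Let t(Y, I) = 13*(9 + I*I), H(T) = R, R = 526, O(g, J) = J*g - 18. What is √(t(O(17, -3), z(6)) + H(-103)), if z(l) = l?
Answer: √1111 ≈ 33.332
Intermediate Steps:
O(g, J) = -18 + J*g
H(T) = 526
t(Y, I) = 117 + 13*I² (t(Y, I) = 13*(9 + I²) = 117 + 13*I²)
√(t(O(17, -3), z(6)) + H(-103)) = √((117 + 13*6²) + 526) = √((117 + 13*36) + 526) = √((117 + 468) + 526) = √(585 + 526) = √1111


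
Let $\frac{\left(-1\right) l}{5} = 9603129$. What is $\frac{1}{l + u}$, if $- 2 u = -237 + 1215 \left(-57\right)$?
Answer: $- \frac{1}{47980899} \approx -2.0842 \cdot 10^{-8}$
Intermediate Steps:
$u = 34746$ ($u = - \frac{-237 + 1215 \left(-57\right)}{2} = - \frac{-237 - 69255}{2} = \left(- \frac{1}{2}\right) \left(-69492\right) = 34746$)
$l = -48015645$ ($l = \left(-5\right) 9603129 = -48015645$)
$\frac{1}{l + u} = \frac{1}{-48015645 + 34746} = \frac{1}{-47980899} = - \frac{1}{47980899}$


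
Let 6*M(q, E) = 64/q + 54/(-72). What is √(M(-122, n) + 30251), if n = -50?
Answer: √16209097998/732 ≈ 173.93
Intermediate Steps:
M(q, E) = -⅛ + 32/(3*q) (M(q, E) = (64/q + 54/(-72))/6 = (64/q + 54*(-1/72))/6 = (64/q - ¾)/6 = (-¾ + 64/q)/6 = -⅛ + 32/(3*q))
√(M(-122, n) + 30251) = √((1/24)*(256 - 3*(-122))/(-122) + 30251) = √((1/24)*(-1/122)*(256 + 366) + 30251) = √((1/24)*(-1/122)*622 + 30251) = √(-311/1464 + 30251) = √(44287153/1464) = √16209097998/732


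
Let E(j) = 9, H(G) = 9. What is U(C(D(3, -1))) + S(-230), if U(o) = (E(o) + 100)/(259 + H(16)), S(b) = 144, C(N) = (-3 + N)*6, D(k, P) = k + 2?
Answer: 38701/268 ≈ 144.41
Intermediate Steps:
D(k, P) = 2 + k
C(N) = -18 + 6*N
U(o) = 109/268 (U(o) = (9 + 100)/(259 + 9) = 109/268)
U(C(D(3, -1))) + S(-230) = 109/268 + 144 = 38701/268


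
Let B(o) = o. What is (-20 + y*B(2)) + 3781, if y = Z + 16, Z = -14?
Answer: 3765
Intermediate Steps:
y = 2 (y = -14 + 16 = 2)
(-20 + y*B(2)) + 3781 = (-20 + 2*2) + 3781 = (-20 + 4) + 3781 = -16 + 3781 = 3765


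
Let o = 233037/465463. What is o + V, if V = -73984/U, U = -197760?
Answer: 629079779/719140335 ≈ 0.87477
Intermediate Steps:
o = 233037/465463 (o = 233037*(1/465463) = 233037/465463 ≈ 0.50066)
V = 578/1545 (V = -73984/(-197760) = -73984*(-1/197760) = 578/1545 ≈ 0.37411)
o + V = 233037/465463 + 578/1545 = 629079779/719140335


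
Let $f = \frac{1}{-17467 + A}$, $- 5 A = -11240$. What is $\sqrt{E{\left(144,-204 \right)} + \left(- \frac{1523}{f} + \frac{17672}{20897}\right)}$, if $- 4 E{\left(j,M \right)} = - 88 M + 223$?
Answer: $\frac{\sqrt{40478906202546693}}{41794} \approx 4813.9$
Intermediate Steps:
$A = 2248$ ($A = \left(- \frac{1}{5}\right) \left(-11240\right) = 2248$)
$E{\left(j,M \right)} = - \frac{223}{4} + 22 M$ ($E{\left(j,M \right)} = - \frac{- 88 M + 223}{4} = - \frac{223 - 88 M}{4} = - \frac{223}{4} + 22 M$)
$f = - \frac{1}{15219}$ ($f = \frac{1}{-17467 + 2248} = \frac{1}{-15219} = - \frac{1}{15219} \approx -6.5707 \cdot 10^{-5}$)
$\sqrt{E{\left(144,-204 \right)} + \left(- \frac{1523}{f} + \frac{17672}{20897}\right)} = \sqrt{\left(- \frac{223}{4} + 22 \left(-204\right)\right) + \left(- \frac{1523}{- \frac{1}{15219}} + \frac{17672}{20897}\right)} = \sqrt{\left(- \frac{223}{4} - 4488\right) + \left(\left(-1523\right) \left(-15219\right) + 17672 \cdot \frac{1}{20897}\right)} = \sqrt{- \frac{18175}{4} + \left(23178537 + \frac{17672}{20897}\right)} = \sqrt{- \frac{18175}{4} + \frac{484361905361}{20897}} = \sqrt{\frac{1937067818469}{83588}} = \frac{\sqrt{40478906202546693}}{41794}$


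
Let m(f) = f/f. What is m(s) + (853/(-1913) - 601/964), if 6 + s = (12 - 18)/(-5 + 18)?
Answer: -127873/1844132 ≈ -0.069340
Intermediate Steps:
s = -84/13 (s = -6 + (12 - 18)/(-5 + 18) = -6 - 6/13 = -84/13 ≈ -6.4615)
m(f) = 1
m(s) + (853/(-1913) - 601/964) = 1 + (853/(-1913) - 601/964) = 1 + (853*(-1/1913) - 601*1/964) = 1 + (-853/1913 - 601/964) = 1 - 1972005/1844132 = -127873/1844132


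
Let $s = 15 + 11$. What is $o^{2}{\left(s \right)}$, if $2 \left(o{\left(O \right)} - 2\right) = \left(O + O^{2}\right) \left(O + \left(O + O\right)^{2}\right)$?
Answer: $918208565824$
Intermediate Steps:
$s = 26$
$o{\left(O \right)} = 2 + \frac{\left(O + O^{2}\right) \left(O + 4 O^{2}\right)}{2}$ ($o{\left(O \right)} = 2 + \frac{\left(O + O^{2}\right) \left(O + \left(O + O\right)^{2}\right)}{2} = 2 + \frac{\left(O + O^{2}\right) \left(O + \left(2 O\right)^{2}\right)}{2} = 2 + \frac{\left(O + O^{2}\right) \left(O + 4 O^{2}\right)}{2}$)
$o^{2}{\left(s \right)} = \left(2 + \frac{26^{2}}{2} + 2 \cdot 26^{4} + \frac{5 \cdot 26^{3}}{2}\right)^{2} = \left(2 + \frac{1}{2} \cdot 676 + 2 \cdot 456976 + \frac{5}{2} \cdot 17576\right)^{2} = \left(2 + 338 + 913952 + 43940\right)^{2} = 958232^{2} = 918208565824$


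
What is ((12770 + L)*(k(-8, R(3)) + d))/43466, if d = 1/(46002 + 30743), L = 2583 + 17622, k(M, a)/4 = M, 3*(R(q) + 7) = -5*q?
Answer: -16196258205/667159634 ≈ -24.276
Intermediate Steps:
R(q) = -7 - 5*q/3 (R(q) = -7 + (-5*q)/3 = -7 - 5*q/3)
k(M, a) = 4*M
L = 20205
d = 1/76745 ≈ 1.3030e-5
((12770 + L)*(k(-8, R(3)) + d))/43466 = ((12770 + 20205)*(4*(-8) + 1/76745))/43466 = (32975*(-32 + 1/76745))*(1/43466) = (32975*(-2455839/76745))*(1/43466) = -16196258205/15349*1/43466 = -16196258205/667159634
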